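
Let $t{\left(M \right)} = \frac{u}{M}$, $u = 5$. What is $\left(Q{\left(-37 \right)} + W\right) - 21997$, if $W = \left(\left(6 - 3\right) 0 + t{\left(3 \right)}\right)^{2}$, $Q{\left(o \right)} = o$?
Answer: $- \frac{198281}{9} \approx -22031.0$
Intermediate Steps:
$t{\left(M \right)} = \frac{5}{M}$
$W = \frac{25}{9}$ ($W = \left(\left(6 - 3\right) 0 + \frac{5}{3}\right)^{2} = \left(3 \cdot 0 + 5 \cdot \frac{1}{3}\right)^{2} = \left(0 + \frac{5}{3}\right)^{2} = \left(\frac{5}{3}\right)^{2} = \frac{25}{9} \approx 2.7778$)
$\left(Q{\left(-37 \right)} + W\right) - 21997 = \left(-37 + \frac{25}{9}\right) - 21997 = - \frac{308}{9} - 21997 = - \frac{198281}{9}$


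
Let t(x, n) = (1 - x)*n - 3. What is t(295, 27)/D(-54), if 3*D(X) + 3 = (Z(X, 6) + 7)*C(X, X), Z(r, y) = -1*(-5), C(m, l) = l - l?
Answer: 7941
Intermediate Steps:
C(m, l) = 0
t(x, n) = -3 + n*(1 - x) (t(x, n) = n*(1 - x) - 3 = -3 + n*(1 - x))
Z(r, y) = 5
D(X) = -1 (D(X) = -1 + ((5 + 7)*0)/3 = -1 + (12*0)/3 = -1 + (⅓)*0 = -1 + 0 = -1)
t(295, 27)/D(-54) = (-3 + 27 - 1*27*295)/(-1) = (-3 + 27 - 7965)*(-1) = -7941*(-1) = 7941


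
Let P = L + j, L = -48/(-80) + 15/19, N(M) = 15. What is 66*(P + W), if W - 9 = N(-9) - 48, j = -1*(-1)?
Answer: -135498/95 ≈ -1426.3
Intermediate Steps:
j = 1
L = 132/95 (L = -48*(-1/80) + 15*(1/19) = ⅗ + 15/19 = 132/95 ≈ 1.3895)
W = -24 (W = 9 + (15 - 48) = 9 - 33 = -24)
P = 227/95 (P = 132/95 + 1 = 227/95 ≈ 2.3895)
66*(P + W) = 66*(227/95 - 24) = 66*(-2053/95) = -135498/95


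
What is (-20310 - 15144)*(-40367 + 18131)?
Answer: 788355144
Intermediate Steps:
(-20310 - 15144)*(-40367 + 18131) = -35454*(-22236) = 788355144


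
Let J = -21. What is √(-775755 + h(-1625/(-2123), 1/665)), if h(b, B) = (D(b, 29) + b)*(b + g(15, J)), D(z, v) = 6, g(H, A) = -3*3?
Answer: I*√3496678951361/2123 ≈ 880.8*I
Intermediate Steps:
g(H, A) = -9
h(b, B) = (-9 + b)*(6 + b) (h(b, B) = (6 + b)*(b - 9) = (6 + b)*(-9 + b) = (-9 + b)*(6 + b))
√(-775755 + h(-1625/(-2123), 1/665)) = √(-775755 + (-54 + (-1625/(-2123))² - (-4875)/(-2123))) = √(-775755 + (-54 + (-1625*(-1/2123))² - (-4875)*(-1)/2123)) = √(-775755 + (-54 + (1625/2123)² - 3*1625/2123)) = √(-775755 + (-54 + 2640625/4507129 - 4875/2123)) = √(-775755 - 251093966/4507129) = √(-3496678951361/4507129) = I*√3496678951361/2123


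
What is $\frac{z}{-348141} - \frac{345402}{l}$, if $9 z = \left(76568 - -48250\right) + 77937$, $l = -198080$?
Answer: $\frac{280580417}{167107680} \approx 1.679$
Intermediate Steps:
$z = \frac{67585}{3}$ ($z = \frac{\left(76568 - -48250\right) + 77937}{9} = \frac{\left(76568 + 48250\right) + 77937}{9} = \frac{124818 + 77937}{9} = \frac{1}{9} \cdot 202755 = \frac{67585}{3} \approx 22528.0$)
$\frac{z}{-348141} - \frac{345402}{l} = \frac{67585}{3 \left(-348141\right)} - \frac{345402}{-198080} = \frac{67585}{3} \left(- \frac{1}{348141}\right) - - \frac{279}{160} = - \frac{67585}{1044423} + \frac{279}{160} = \frac{280580417}{167107680}$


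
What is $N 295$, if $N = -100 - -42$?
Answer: $-17110$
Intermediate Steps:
$N = -58$ ($N = -100 + 42 = -58$)
$N 295 = \left(-58\right) 295 = -17110$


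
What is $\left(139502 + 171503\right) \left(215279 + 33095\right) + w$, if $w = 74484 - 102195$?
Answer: $77245528159$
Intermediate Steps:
$w = -27711$
$\left(139502 + 171503\right) \left(215279 + 33095\right) + w = \left(139502 + 171503\right) \left(215279 + 33095\right) - 27711 = 311005 \cdot 248374 - 27711 = 77245555870 - 27711 = 77245528159$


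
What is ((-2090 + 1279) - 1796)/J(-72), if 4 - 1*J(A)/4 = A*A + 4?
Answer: 869/6912 ≈ 0.12572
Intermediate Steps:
J(A) = -4*A² (J(A) = 16 - 4*(A*A + 4) = 16 - 4*(A² + 4) = 16 - 4*(4 + A²) = 16 + (-16 - 4*A²) = -4*A²)
((-2090 + 1279) - 1796)/J(-72) = ((-2090 + 1279) - 1796)/((-4*(-72)²)) = (-811 - 1796)/((-4*5184)) = -2607/(-20736) = -2607*(-1/20736) = 869/6912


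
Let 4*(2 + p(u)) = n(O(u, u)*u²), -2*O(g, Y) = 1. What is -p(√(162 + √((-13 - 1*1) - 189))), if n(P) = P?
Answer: 89/4 + I*√203/8 ≈ 22.25 + 1.781*I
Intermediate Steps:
O(g, Y) = -½ (O(g, Y) = -½*1 = -½)
p(u) = -2 - u²/8 (p(u) = -2 + (-u²/2)/4 = -2 - u²/8)
-p(√(162 + √((-13 - 1*1) - 189))) = -(-2 - (81/4 + √((-13 - 1*1) - 189)/8)) = -(-2 - (81/4 + √((-13 - 1) - 189)/8)) = -(-2 - (81/4 + √(-14 - 189)/8)) = -(-2 - (81/4 + I*√203/8)) = -(-2 - (162 + I*√203)/8) = -(-2 + (-81/4 - I*√203/8)) = -(-89/4 - I*√203/8) = 89/4 + I*√203/8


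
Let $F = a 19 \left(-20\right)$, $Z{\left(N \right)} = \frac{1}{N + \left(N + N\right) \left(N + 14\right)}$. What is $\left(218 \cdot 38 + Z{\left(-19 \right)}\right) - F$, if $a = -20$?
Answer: $\frac{116965}{171} \approx 684.01$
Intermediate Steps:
$Z{\left(N \right)} = \frac{1}{N + 2 N \left(14 + N\right)}$
$F = 7600$ ($F = \left(-20\right) 19 \left(-20\right) = \left(-380\right) \left(-20\right) = 7600$)
$\left(218 \cdot 38 + Z{\left(-19 \right)}\right) - F = \left(218 \cdot 38 + \frac{1}{\left(-19\right) \left(29 + 2 \left(-19\right)\right)}\right) - 7600 = \left(8284 - \frac{1}{19 \left(29 - 38\right)}\right) - 7600 = \left(8284 - \frac{1}{19 \left(-9\right)}\right) - 7600 = \left(8284 - - \frac{1}{171}\right) - 7600 = \left(8284 + \frac{1}{171}\right) - 7600 = \frac{1416565}{171} - 7600 = \frac{116965}{171}$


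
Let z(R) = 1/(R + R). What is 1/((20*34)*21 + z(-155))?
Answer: 310/4426799 ≈ 7.0028e-5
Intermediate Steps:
z(R) = 1/(2*R)
1/((20*34)*21 + z(-155)) = 1/((20*34)*21 + (½)/(-155)) = 1/(680*21 + (½)*(-1/155)) = 1/(14280 - 1/310) = 1/(4426799/310) = 310/4426799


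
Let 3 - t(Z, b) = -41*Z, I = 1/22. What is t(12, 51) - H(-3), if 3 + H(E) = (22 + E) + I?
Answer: 10537/22 ≈ 478.95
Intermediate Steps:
I = 1/22 ≈ 0.045455
t(Z, b) = 3 + 41*Z (t(Z, b) = 3 - (-41)*Z = 3 + 41*Z)
H(E) = 419/22 + E (H(E) = -3 + ((22 + E) + 1/22) = -3 + (485/22 + E) = 419/22 + E)
t(12, 51) - H(-3) = (3 + 41*12) - (419/22 - 3) = (3 + 492) - 1*353/22 = 495 - 353/22 = 10537/22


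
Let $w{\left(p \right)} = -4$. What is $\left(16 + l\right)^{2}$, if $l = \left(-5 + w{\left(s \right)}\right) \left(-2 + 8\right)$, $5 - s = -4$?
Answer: $1444$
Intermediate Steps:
$s = 9$ ($s = 5 - -4 = 5 + 4 = 9$)
$l = -54$ ($l = \left(-5 - 4\right) \left(-2 + 8\right) = \left(-9\right) 6 = -54$)
$\left(16 + l\right)^{2} = \left(16 - 54\right)^{2} = \left(-38\right)^{2} = 1444$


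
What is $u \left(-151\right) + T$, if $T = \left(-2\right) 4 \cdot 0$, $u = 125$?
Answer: $-18875$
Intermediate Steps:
$T = 0$ ($T = \left(-8\right) 0 = 0$)
$u \left(-151\right) + T = 125 \left(-151\right) + 0 = -18875 + 0 = -18875$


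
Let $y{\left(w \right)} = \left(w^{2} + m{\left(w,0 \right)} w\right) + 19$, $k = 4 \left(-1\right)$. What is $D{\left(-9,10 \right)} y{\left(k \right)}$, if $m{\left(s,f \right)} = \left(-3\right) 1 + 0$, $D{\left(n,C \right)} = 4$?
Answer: $188$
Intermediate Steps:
$m{\left(s,f \right)} = -3$ ($m{\left(s,f \right)} = -3 + 0 = -3$)
$k = -4$
$y{\left(w \right)} = 19 + w^{2} - 3 w$ ($y{\left(w \right)} = \left(w^{2} - 3 w\right) + 19 = 19 + w^{2} - 3 w$)
$D{\left(-9,10 \right)} y{\left(k \right)} = 4 \left(19 + \left(-4\right)^{2} - -12\right) = 4 \left(19 + 16 + 12\right) = 4 \cdot 47 = 188$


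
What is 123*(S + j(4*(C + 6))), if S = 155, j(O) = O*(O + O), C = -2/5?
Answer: 3562449/25 ≈ 1.4250e+5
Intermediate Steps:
C = -⅖ (C = -2*⅕ = -⅖ ≈ -0.40000)
j(O) = 2*O² (j(O) = O*(2*O) = 2*O²)
123*(S + j(4*(C + 6))) = 123*(155 + 2*(4*(-⅖ + 6))²) = 123*(155 + 2*(4*(28/5))²) = 123*(155 + 2*(112/5)²) = 123*(155 + 2*(12544/25)) = 123*(155 + 25088/25) = 123*(28963/25) = 3562449/25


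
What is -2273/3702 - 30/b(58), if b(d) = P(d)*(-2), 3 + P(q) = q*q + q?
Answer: -7715857/12657138 ≈ -0.60960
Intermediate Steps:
P(q) = -3 + q + q**2 (P(q) = -3 + (q*q + q) = -3 + (q**2 + q) = -3 + (q + q**2) = -3 + q + q**2)
b(d) = 6 - 2*d - 2*d**2 (b(d) = (-3 + d + d**2)*(-2) = 6 - 2*d - 2*d**2)
-2273/3702 - 30/b(58) = -2273/3702 - 30/(6 - 2*58 - 2*58**2) = -2273*1/3702 - 30/(6 - 116 - 2*3364) = -2273/3702 - 30/(6 - 116 - 6728) = -2273/3702 - 30/(-6838) = -2273/3702 - 30*(-1/6838) = -2273/3702 + 15/3419 = -7715857/12657138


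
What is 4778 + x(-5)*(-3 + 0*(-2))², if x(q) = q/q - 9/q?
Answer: 24016/5 ≈ 4803.2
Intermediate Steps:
x(q) = 1 - 9/q
4778 + x(-5)*(-3 + 0*(-2))² = 4778 + ((-9 - 5)/(-5))*(-3 + 0*(-2))² = 4778 + (-⅕*(-14))*(-3 + 0)² = 4778 + (14/5)*(-3)² = 4778 + (14/5)*9 = 4778 + 126/5 = 24016/5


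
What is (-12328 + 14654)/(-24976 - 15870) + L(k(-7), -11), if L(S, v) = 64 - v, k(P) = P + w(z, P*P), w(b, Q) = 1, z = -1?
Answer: 1530562/20423 ≈ 74.943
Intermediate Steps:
k(P) = 1 + P (k(P) = P + 1 = 1 + P)
(-12328 + 14654)/(-24976 - 15870) + L(k(-7), -11) = (-12328 + 14654)/(-24976 - 15870) + (64 - 1*(-11)) = 2326/(-40846) + (64 + 11) = 2326*(-1/40846) + 75 = -1163/20423 + 75 = 1530562/20423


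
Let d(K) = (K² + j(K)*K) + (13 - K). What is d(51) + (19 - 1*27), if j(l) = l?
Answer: 5156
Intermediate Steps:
d(K) = 13 - K + 2*K² (d(K) = (K² + K*K) + (13 - K) = (K² + K²) + (13 - K) = 2*K² + (13 - K) = 13 - K + 2*K²)
d(51) + (19 - 1*27) = (13 - 1*51 + 2*51²) + (19 - 1*27) = (13 - 51 + 2*2601) + (19 - 27) = (13 - 51 + 5202) - 8 = 5164 - 8 = 5156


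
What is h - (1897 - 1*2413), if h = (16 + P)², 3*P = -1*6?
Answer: 712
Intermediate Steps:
P = -2 (P = (-1*6)/3 = (⅓)*(-6) = -2)
h = 196 (h = (16 - 2)² = 14² = 196)
h - (1897 - 1*2413) = 196 - (1897 - 1*2413) = 196 - (1897 - 2413) = 196 - 1*(-516) = 196 + 516 = 712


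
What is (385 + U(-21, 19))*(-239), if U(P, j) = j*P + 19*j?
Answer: -82933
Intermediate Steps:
U(P, j) = 19*j + P*j (U(P, j) = P*j + 19*j = 19*j + P*j)
(385 + U(-21, 19))*(-239) = (385 + 19*(19 - 21))*(-239) = (385 + 19*(-2))*(-239) = (385 - 38)*(-239) = 347*(-239) = -82933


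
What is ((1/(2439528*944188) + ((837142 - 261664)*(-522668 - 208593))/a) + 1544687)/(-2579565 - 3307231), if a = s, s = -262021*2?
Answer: -1416926254117248164244805/3552870431090570617233024 ≈ -0.39881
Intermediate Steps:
s = -524042
a = -524042
((1/(2439528*944188) + ((837142 - 261664)*(-522668 - 208593))/a) + 1544687)/(-2579565 - 3307231) = ((1/(2439528*944188) + ((837142 - 261664)*(-522668 - 208593))/(-524042)) + 1544687)/(-2579565 - 3307231) = (((1/2439528)*(1/944188) + (575478*(-731261))*(-1/524042)) + 1544687)/(-5886796) = ((1/2303373063264 - 420824617758*(-1/524042)) + 1544687)*(-1/5886796) = ((1/2303373063264 + 210412308879/262021) + 1544687)*(-1/5886796) = (484658044451073176183077/603532113409496544 + 1544687)*(-1/5886796) = (1416926254117248164244805/603532113409496544)*(-1/5886796) = -1416926254117248164244805/3552870431090570617233024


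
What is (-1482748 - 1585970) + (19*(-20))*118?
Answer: -3113558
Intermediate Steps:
(-1482748 - 1585970) + (19*(-20))*118 = -3068718 - 380*118 = -3068718 - 44840 = -3113558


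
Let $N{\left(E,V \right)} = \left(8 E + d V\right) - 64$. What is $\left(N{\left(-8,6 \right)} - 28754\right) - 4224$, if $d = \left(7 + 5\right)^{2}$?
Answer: $-32242$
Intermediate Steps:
$d = 144$ ($d = 12^{2} = 144$)
$N{\left(E,V \right)} = -64 + 8 E + 144 V$ ($N{\left(E,V \right)} = \left(8 E + 144 V\right) - 64 = -64 + 8 E + 144 V$)
$\left(N{\left(-8,6 \right)} - 28754\right) - 4224 = \left(\left(-64 + 8 \left(-8\right) + 144 \cdot 6\right) - 28754\right) - 4224 = \left(\left(-64 - 64 + 864\right) - 28754\right) - 4224 = \left(736 - 28754\right) - 4224 = -28018 - 4224 = -32242$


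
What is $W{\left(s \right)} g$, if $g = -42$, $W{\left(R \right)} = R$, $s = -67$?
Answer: $2814$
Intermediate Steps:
$W{\left(s \right)} g = \left(-67\right) \left(-42\right) = 2814$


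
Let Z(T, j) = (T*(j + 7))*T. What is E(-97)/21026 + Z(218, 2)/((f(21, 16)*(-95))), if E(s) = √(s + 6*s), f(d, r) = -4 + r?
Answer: -35643/95 + I*√679/21026 ≈ -375.19 + 0.0012393*I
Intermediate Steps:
Z(T, j) = T²*(7 + j) (Z(T, j) = (T*(7 + j))*T = T²*(7 + j))
E(s) = √7*√s (E(s) = √(7*s) = √7*√s)
E(-97)/21026 + Z(218, 2)/((f(21, 16)*(-95))) = (√7*√(-97))/21026 + (218²*(7 + 2))/(((-4 + 16)*(-95))) = (√7*(I*√97))*(1/21026) + (47524*9)/((12*(-95))) = (I*√679)*(1/21026) + 427716/(-1140) = I*√679/21026 + 427716*(-1/1140) = I*√679/21026 - 35643/95 = -35643/95 + I*√679/21026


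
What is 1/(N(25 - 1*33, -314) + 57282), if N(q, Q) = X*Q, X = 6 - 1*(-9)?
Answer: 1/52572 ≈ 1.9022e-5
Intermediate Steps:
X = 15 (X = 6 + 9 = 15)
N(q, Q) = 15*Q
1/(N(25 - 1*33, -314) + 57282) = 1/(15*(-314) + 57282) = 1/(-4710 + 57282) = 1/52572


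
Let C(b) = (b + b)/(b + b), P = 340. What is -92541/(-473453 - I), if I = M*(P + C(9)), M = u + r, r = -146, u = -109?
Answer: 92541/386498 ≈ 0.23943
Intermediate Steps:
M = -255 (M = -109 - 146 = -255)
C(b) = 1 (C(b) = (2*b)/((2*b)) = (2*b)*(1/(2*b)) = 1)
I = -86955 (I = -255*(340 + 1) = -255*341 = -86955)
-92541/(-473453 - I) = -92541/(-473453 - 1*(-86955)) = -92541/(-473453 + 86955) = -92541/(-386498) = -92541*(-1/386498) = 92541/386498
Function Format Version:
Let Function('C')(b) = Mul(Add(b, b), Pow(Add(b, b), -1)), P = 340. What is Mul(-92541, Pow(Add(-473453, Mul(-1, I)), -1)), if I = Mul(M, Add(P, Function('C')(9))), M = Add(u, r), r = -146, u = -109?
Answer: Rational(92541, 386498) ≈ 0.23943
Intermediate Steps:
M = -255 (M = Add(-109, -146) = -255)
Function('C')(b) = 1 (Function('C')(b) = Mul(Mul(2, b), Pow(Mul(2, b), -1)) = Mul(Mul(2, b), Mul(Rational(1, 2), Pow(b, -1))) = 1)
I = -86955 (I = Mul(-255, Add(340, 1)) = Mul(-255, 341) = -86955)
Mul(-92541, Pow(Add(-473453, Mul(-1, I)), -1)) = Mul(-92541, Pow(Add(-473453, Mul(-1, -86955)), -1)) = Mul(-92541, Pow(Add(-473453, 86955), -1)) = Mul(-92541, Pow(-386498, -1)) = Mul(-92541, Rational(-1, 386498)) = Rational(92541, 386498)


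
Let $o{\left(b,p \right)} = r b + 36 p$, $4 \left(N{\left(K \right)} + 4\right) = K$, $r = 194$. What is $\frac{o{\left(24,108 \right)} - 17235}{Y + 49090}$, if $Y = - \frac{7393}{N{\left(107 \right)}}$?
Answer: $- \frac{263627}{1479206} \approx -0.17822$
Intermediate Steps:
$N{\left(K \right)} = -4 + \frac{K}{4}$
$o{\left(b,p \right)} = 36 p + 194 b$ ($o{\left(b,p \right)} = 194 b + 36 p = 36 p + 194 b$)
$Y = - \frac{29572}{91}$ ($Y = - \frac{7393}{-4 + \frac{1}{4} \cdot 107} = - \frac{7393}{-4 + \frac{107}{4}} = - \frac{7393}{\frac{91}{4}} = \left(-7393\right) \frac{4}{91} = - \frac{29572}{91} \approx -324.97$)
$\frac{o{\left(24,108 \right)} - 17235}{Y + 49090} = \frac{\left(36 \cdot 108 + 194 \cdot 24\right) - 17235}{- \frac{29572}{91} + 49090} = \frac{\left(3888 + 4656\right) - 17235}{\frac{4437618}{91}} = \left(8544 - 17235\right) \frac{91}{4437618} = \left(-8691\right) \frac{91}{4437618} = - \frac{263627}{1479206}$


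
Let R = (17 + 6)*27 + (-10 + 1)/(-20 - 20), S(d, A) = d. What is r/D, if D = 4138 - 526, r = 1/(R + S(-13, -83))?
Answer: 10/21969087 ≈ 4.5518e-7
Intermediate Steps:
R = 24849/40 (R = 23*27 - 9/(-40) = 621 - 9*(-1/40) = 621 + 9/40 = 24849/40 ≈ 621.22)
r = 40/24329 (r = 1/(24849/40 - 13) = 1/(24329/40) = 40/24329 ≈ 0.0016441)
D = 3612
r/D = (40/24329)/3612 = (40/24329)*(1/3612) = 10/21969087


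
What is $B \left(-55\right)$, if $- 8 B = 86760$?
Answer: $596475$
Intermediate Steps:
$B = -10845$ ($B = \left(- \frac{1}{8}\right) 86760 = -10845$)
$B \left(-55\right) = \left(-10845\right) \left(-55\right) = 596475$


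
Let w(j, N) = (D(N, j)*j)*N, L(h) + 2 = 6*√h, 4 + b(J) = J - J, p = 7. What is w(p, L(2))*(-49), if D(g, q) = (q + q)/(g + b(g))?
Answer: -24010/3 - 9604*√2/3 ≈ -12531.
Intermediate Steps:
b(J) = -4 (b(J) = -4 + (J - J) = -4 + 0 = -4)
L(h) = -2 + 6*√h
D(g, q) = 2*q/(-4 + g) (D(g, q) = (q + q)/(g - 4) = (2*q)/(-4 + g) = 2*q/(-4 + g))
w(j, N) = 2*N*j²/(-4 + N) (w(j, N) = ((2*j/(-4 + N))*j)*N = (2*j²/(-4 + N))*N = 2*N*j²/(-4 + N))
w(p, L(2))*(-49) = (2*(-2 + 6*√2)*7²/(-4 + (-2 + 6*√2)))*(-49) = (2*(-2 + 6*√2)*49/(-6 + 6*√2))*(-49) = (98*(-2 + 6*√2)/(-6 + 6*√2))*(-49) = -4802*(-2 + 6*√2)/(-6 + 6*√2)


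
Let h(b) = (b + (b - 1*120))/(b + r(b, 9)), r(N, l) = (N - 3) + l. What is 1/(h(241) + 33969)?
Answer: 244/8288617 ≈ 2.9438e-5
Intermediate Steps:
r(N, l) = -3 + N + l (r(N, l) = (-3 + N) + l = -3 + N + l)
h(b) = (-120 + 2*b)/(6 + 2*b) (h(b) = (b + (b - 1*120))/(b + (-3 + b + 9)) = (b + (b - 120))/(b + (6 + b)) = (b + (-120 + b))/(6 + 2*b) = (-120 + 2*b)/(6 + 2*b))
1/(h(241) + 33969) = 1/((-60 + 241)/(3 + 241) + 33969) = 1/(181/244 + 33969) = 1/(8288617/244) = 244/8288617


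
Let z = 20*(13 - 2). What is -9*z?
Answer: -1980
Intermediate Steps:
z = 220 (z = 20*11 = 220)
-9*z = -9*220 = -1980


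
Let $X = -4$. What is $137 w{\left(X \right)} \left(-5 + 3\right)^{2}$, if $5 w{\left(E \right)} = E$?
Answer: $- \frac{2192}{5} \approx -438.4$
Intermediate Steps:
$w{\left(E \right)} = \frac{E}{5}$
$137 w{\left(X \right)} \left(-5 + 3\right)^{2} = 137 \cdot \frac{1}{5} \left(-4\right) \left(-5 + 3\right)^{2} = 137 \left(- \frac{4}{5}\right) \left(-2\right)^{2} = \left(- \frac{548}{5}\right) 4 = - \frac{2192}{5}$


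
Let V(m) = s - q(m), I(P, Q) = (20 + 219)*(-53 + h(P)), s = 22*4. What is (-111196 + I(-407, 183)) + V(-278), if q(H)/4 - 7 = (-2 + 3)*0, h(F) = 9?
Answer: -121652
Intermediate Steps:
s = 88
q(H) = 28 (q(H) = 28 + 4*((-2 + 3)*0) = 28 + 4*(1*0) = 28 + 4*0 = 28 + 0 = 28)
I(P, Q) = -10516 (I(P, Q) = (20 + 219)*(-53 + 9) = 239*(-44) = -10516)
V(m) = 60 (V(m) = 88 - 1*28 = 88 - 28 = 60)
(-111196 + I(-407, 183)) + V(-278) = (-111196 - 10516) + 60 = -121712 + 60 = -121652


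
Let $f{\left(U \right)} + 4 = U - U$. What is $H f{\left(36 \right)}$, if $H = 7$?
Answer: $-28$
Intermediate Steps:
$f{\left(U \right)} = -4$ ($f{\left(U \right)} = -4 + \left(U - U\right) = -4 + 0 = -4$)
$H f{\left(36 \right)} = 7 \left(-4\right) = -28$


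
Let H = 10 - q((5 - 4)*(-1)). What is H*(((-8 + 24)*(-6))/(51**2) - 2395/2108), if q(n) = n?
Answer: -1387243/107508 ≈ -12.904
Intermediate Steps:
H = 11 (H = 10 - (5 - 4)*(-1) = 10 - (-1) = 10 - 1*(-1) = 10 + 1 = 11)
H*(((-8 + 24)*(-6))/(51**2) - 2395/2108) = 11*(((-8 + 24)*(-6))/(51**2) - 2395/2108) = 11*((16*(-6))/2601 - 2395*1/2108) = 11*(-96*1/2601 - 2395/2108) = 11*(-32/867 - 2395/2108) = 11*(-126113/107508) = -1387243/107508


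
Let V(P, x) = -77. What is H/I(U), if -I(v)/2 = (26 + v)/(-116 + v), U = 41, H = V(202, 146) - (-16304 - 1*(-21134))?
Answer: -368025/134 ≈ -2746.5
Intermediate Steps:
H = -4907 (H = -77 - (-16304 - 1*(-21134)) = -77 - (-16304 + 21134) = -77 - 1*4830 = -77 - 4830 = -4907)
I(v) = -2*(26 + v)/(-116 + v)
H/I(U) = -4907*(-116 + 41)/(2*(-26 - 1*41)) = -4907*(-75/(2*(-26 - 41))) = -4907/(2*(-1/75)*(-67)) = -4907/134/75 = -4907*75/134 = -368025/134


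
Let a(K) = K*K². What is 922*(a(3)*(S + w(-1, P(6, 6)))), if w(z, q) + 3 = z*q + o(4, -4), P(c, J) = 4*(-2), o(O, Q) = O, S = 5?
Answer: 348516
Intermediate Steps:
P(c, J) = -8
w(z, q) = 1 + q*z (w(z, q) = -3 + (z*q + 4) = -3 + (q*z + 4) = -3 + (4 + q*z) = 1 + q*z)
a(K) = K³
922*(a(3)*(S + w(-1, P(6, 6)))) = 922*(3³*(5 + (1 - 8*(-1)))) = 922*(27*(5 + (1 + 8))) = 922*(27*(5 + 9)) = 922*(27*14) = 922*378 = 348516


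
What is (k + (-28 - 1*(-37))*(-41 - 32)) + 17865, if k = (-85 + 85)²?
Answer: 17208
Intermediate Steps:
k = 0 (k = 0² = 0)
(k + (-28 - 1*(-37))*(-41 - 32)) + 17865 = (0 + (-28 - 1*(-37))*(-41 - 32)) + 17865 = (0 + (-28 + 37)*(-73)) + 17865 = (0 + 9*(-73)) + 17865 = (0 - 657) + 17865 = -657 + 17865 = 17208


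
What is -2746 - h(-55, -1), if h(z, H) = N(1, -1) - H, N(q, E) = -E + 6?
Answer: -2754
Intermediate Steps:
N(q, E) = 6 - E
h(z, H) = 7 - H (h(z, H) = (6 - 1*(-1)) - H = (6 + 1) - H = 7 - H)
-2746 - h(-55, -1) = -2746 - (7 - 1*(-1)) = -2746 - (7 + 1) = -2746 - 1*8 = -2746 - 8 = -2754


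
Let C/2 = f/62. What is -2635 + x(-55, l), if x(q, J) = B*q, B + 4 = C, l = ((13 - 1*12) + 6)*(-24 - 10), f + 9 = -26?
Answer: -72940/31 ≈ -2352.9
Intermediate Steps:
f = -35 (f = -9 - 26 = -35)
l = -238 (l = ((13 - 12) + 6)*(-34) = (1 + 6)*(-34) = 7*(-34) = -238)
C = -35/31 (C = 2*(-35/62) = -35/31 ≈ -1.1290)
B = -159/31 (B = -4 - 35/31 = -159/31 ≈ -5.1290)
x(q, J) = -159*q/31
-2635 + x(-55, l) = -2635 - 159/31*(-55) = -2635 + 8745/31 = -72940/31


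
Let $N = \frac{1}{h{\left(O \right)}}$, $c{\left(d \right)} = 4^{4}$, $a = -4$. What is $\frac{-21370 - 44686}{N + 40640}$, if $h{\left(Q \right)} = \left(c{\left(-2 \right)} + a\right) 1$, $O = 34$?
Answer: $- \frac{16646112}{10241281} \approx -1.6254$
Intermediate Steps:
$c{\left(d \right)} = 256$
$h{\left(Q \right)} = 252$ ($h{\left(Q \right)} = \left(256 - 4\right) 1 = 252 \cdot 1 = 252$)
$N = \frac{1}{252} \approx 0.0039683$
$\frac{-21370 - 44686}{N + 40640} = \frac{-21370 - 44686}{\frac{1}{252} + 40640} = - \frac{66056}{\frac{10241281}{252}} = \left(-66056\right) \frac{252}{10241281} = - \frac{16646112}{10241281}$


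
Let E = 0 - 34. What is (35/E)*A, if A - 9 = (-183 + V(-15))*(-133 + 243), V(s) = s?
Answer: 761985/34 ≈ 22411.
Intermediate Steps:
E = -34
A = -21771 (A = 9 + (-183 - 15)*(-133 + 243) = 9 - 198*110 = 9 - 21780 = -21771)
(35/E)*A = (35/(-34))*(-21771) = (35*(-1/34))*(-21771) = -35/34*(-21771) = 761985/34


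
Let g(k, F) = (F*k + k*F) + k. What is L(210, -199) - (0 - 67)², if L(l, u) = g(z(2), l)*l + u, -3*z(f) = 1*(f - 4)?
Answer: 54252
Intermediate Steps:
z(f) = 4/3 - f/3 (z(f) = -(f - 4)/3 = -(-4 + f)/3 = 4/3 - f/3)
g(k, F) = k + 2*F*k (g(k, F) = (F*k + F*k) + k = 2*F*k + k = k + 2*F*k)
L(l, u) = u + l*(⅔ + 4*l/3) (L(l, u) = ((4/3 - ⅓*2)*(1 + 2*l))*l + u = ((4/3 - ⅔)*(1 + 2*l))*l + u = (2*(1 + 2*l)/3)*l + u = (⅔ + 4*l/3)*l + u = l*(⅔ + 4*l/3) + u = u + l*(⅔ + 4*l/3))
L(210, -199) - (0 - 67)² = (-199 + (⅔)*210*(1 + 2*210)) - (0 - 67)² = (-199 + (⅔)*210*(1 + 420)) - 1*(-67)² = (-199 + (⅔)*210*421) - 1*4489 = (-199 + 58940) - 4489 = 58741 - 4489 = 54252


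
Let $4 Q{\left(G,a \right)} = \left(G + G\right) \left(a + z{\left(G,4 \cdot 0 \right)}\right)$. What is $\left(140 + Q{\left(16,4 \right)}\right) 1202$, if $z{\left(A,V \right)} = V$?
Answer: $206744$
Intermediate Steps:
$Q{\left(G,a \right)} = \frac{G a}{2}$ ($Q{\left(G,a \right)} = \frac{\left(G + G\right) \left(a + 4 \cdot 0\right)}{4} = \frac{2 G \left(a + 0\right)}{4} = \frac{2 G a}{4} = \frac{G a}{2}$)
$\left(140 + Q{\left(16,4 \right)}\right) 1202 = \left(140 + \frac{1}{2} \cdot 16 \cdot 4\right) 1202 = \left(140 + 32\right) 1202 = 172 \cdot 1202 = 206744$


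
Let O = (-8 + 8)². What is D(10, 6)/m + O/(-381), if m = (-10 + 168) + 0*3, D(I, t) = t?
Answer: 3/79 ≈ 0.037975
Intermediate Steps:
m = 158 (m = 158 + 0 = 158)
O = 0 (O = 0² = 0)
D(10, 6)/m + O/(-381) = 6/158 + 0/(-381) = 6*(1/158) + 0*(-1/381) = 3/79 + 0 = 3/79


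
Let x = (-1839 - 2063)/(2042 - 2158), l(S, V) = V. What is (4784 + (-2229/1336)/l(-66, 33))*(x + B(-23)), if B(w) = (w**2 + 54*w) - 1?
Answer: -2774302487581/852368 ≈ -3.2548e+6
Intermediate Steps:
x = 1951/58 (x = -3902/(-116) = -3902*(-1/116) = 1951/58 ≈ 33.638)
B(w) = -1 + w**2 + 54*w
(4784 + (-2229/1336)/l(-66, 33))*(x + B(-23)) = (4784 - 2229/1336/33)*(1951/58 + (-1 + (-23)**2 + 54*(-23))) = (4784 - 2229*1/1336*(1/33))*(1951/58 + (-1 + 529 - 1242)) = (4784 - 2229/1336*1/33)*(1951/58 - 714) = (4784 - 743/14696)*(-39461/58) = (70304921/14696)*(-39461/58) = -2774302487581/852368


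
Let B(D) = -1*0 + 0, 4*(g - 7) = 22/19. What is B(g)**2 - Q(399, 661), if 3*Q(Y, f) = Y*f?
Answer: -87913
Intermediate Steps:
g = 277/38 (g = 7 + (22/19)/4 = 7 + (22*(1/19))/4 = 7 + (1/4)*(22/19) = 7 + 11/38 = 277/38 ≈ 7.2895)
Q(Y, f) = Y*f/3 (Q(Y, f) = (Y*f)/3 = Y*f/3)
B(D) = 0 (B(D) = 0 + 0 = 0)
B(g)**2 - Q(399, 661) = 0**2 - 399*661/3 = 0 - 1*87913 = 0 - 87913 = -87913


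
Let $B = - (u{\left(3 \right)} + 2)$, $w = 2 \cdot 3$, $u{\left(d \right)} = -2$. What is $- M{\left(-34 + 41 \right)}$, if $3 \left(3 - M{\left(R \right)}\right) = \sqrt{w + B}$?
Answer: $-3 + \frac{\sqrt{6}}{3} \approx -2.1835$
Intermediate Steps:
$w = 6$
$B = 0$ ($B = - (-2 + 2) = \left(-1\right) 0 = 0$)
$M{\left(R \right)} = 3 - \frac{\sqrt{6}}{3}$ ($M{\left(R \right)} = 3 - \frac{\sqrt{6 + 0}}{3} = 3 - \frac{\sqrt{6}}{3}$)
$- M{\left(-34 + 41 \right)} = - (3 - \frac{\sqrt{6}}{3}) = -3 + \frac{\sqrt{6}}{3}$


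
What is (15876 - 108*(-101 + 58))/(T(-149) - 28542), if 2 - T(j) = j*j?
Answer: -20520/50741 ≈ -0.40441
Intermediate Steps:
T(j) = 2 - j² (T(j) = 2 - j*j = 2 - j²)
(15876 - 108*(-101 + 58))/(T(-149) - 28542) = (15876 - 108*(-101 + 58))/((2 - 1*(-149)²) - 28542) = (15876 - 108*(-43))/((2 - 1*22201) - 28542) = (15876 + 4644)/((2 - 22201) - 28542) = 20520/(-22199 - 28542) = 20520/(-50741) = 20520*(-1/50741) = -20520/50741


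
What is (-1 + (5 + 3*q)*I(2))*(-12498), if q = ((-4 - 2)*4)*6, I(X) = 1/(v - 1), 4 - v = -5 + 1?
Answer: 774876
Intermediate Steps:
v = 8 (v = 4 - (-5 + 1) = 4 - 1*(-4) = 4 + 4 = 8)
I(X) = ⅐ (I(X) = 1/(8 - 1) = 1/7 = ⅐)
q = -144 (q = -6*4*6 = -24*6 = -144)
(-1 + (5 + 3*q)*I(2))*(-12498) = (-1 + (5 + 3*(-144))*(⅐))*(-12498) = (-1 + (5 - 432)*(⅐))*(-12498) = (-1 - 427*⅐)*(-12498) = (-1 - 61)*(-12498) = -62*(-12498) = 774876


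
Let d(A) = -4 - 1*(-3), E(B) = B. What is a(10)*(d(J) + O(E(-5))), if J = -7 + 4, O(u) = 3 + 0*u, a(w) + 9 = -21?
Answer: -60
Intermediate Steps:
a(w) = -30 (a(w) = -9 - 21 = -30)
O(u) = 3 (O(u) = 3 + 0 = 3)
J = -3
d(A) = -1 (d(A) = -4 + 3 = -1)
a(10)*(d(J) + O(E(-5))) = -30*(-1 + 3) = -30*2 = -60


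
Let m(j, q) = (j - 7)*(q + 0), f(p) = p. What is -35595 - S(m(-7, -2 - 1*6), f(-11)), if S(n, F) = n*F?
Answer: -34363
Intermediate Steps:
m(j, q) = q*(-7 + j) (m(j, q) = (-7 + j)*q = q*(-7 + j))
S(n, F) = F*n
-35595 - S(m(-7, -2 - 1*6), f(-11)) = -35595 - (-11)*(-2 - 1*6)*(-7 - 7) = -35595 - (-11)*(-2 - 6)*(-14) = -35595 - (-11)*(-8*(-14)) = -35595 - (-11)*112 = -35595 - 1*(-1232) = -35595 + 1232 = -34363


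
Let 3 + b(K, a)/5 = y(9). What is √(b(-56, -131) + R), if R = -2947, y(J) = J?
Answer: I*√2917 ≈ 54.009*I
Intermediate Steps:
b(K, a) = 30 (b(K, a) = -15 + 5*9 = -15 + 45 = 30)
√(b(-56, -131) + R) = √(30 - 2947) = √(-2917) = I*√2917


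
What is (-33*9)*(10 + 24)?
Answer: -10098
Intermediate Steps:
(-33*9)*(10 + 24) = -297*34 = -10098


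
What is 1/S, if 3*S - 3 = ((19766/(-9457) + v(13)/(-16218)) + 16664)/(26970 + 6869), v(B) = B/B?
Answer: 15570030390642/18125527919861 ≈ 0.85901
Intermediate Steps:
v(B) = 1
S = 18125527919861/15570030390642 (S = 1 + (((19766/(-9457) + 1/(-16218)) + 16664)/(26970 + 6869))/3 = 1 + (((19766*(-1/9457) + 1*(-1/16218)) + 16664)/33839)/3 = 1 + (((-19766/9457 - 1/16218) + 16664)*(1/33839))/3 = 1 + ((-320574445/153373626 + 16664)*(1/33839))/3 = 1 + ((2555497529219/153373626)*(1/33839))/3 = 1 + (1/3)*(2555497529219/5190010130214) = 1 + 2555497529219/15570030390642 = 18125527919861/15570030390642 ≈ 1.1641)
1/S = 1/(18125527919861/15570030390642) = 15570030390642/18125527919861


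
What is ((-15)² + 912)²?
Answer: 1292769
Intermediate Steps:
((-15)² + 912)² = (225 + 912)² = 1137² = 1292769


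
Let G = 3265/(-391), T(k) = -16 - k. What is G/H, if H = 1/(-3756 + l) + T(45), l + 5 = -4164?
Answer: 25875125/189019566 ≈ 0.13689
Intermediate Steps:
l = -4169 (l = -5 - 4164 = -4169)
G = -3265/391 (G = 3265*(-1/391) = -3265/391 ≈ -8.3504)
H = -483426/7925 (H = 1/(-3756 - 4169) + (-16 - 1*45) = 1/(-7925) + (-16 - 45) = -1/7925 - 61 = -483426/7925 ≈ -61.000)
G/H = -3265/(391*(-483426/7925)) = -3265/391*(-7925/483426) = 25875125/189019566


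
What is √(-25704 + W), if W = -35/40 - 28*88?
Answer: 21*I*√1022/4 ≈ 167.84*I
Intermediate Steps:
W = -19719/8 (W = -35*1/40 - 2464 = -7/8 - 2464 = -19719/8 ≈ -2464.9)
√(-25704 + W) = √(-25704 - 19719/8) = √(-225351/8) = 21*I*√1022/4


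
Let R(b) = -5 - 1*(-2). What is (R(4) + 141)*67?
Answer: 9246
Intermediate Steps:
R(b) = -3 (R(b) = -5 + 2 = -3)
(R(4) + 141)*67 = (-3 + 141)*67 = 138*67 = 9246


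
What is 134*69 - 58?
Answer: 9188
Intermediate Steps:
134*69 - 58 = 9246 - 58 = 9188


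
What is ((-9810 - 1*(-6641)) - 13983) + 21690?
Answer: 4538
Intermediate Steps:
((-9810 - 1*(-6641)) - 13983) + 21690 = ((-9810 + 6641) - 13983) + 21690 = (-3169 - 13983) + 21690 = -17152 + 21690 = 4538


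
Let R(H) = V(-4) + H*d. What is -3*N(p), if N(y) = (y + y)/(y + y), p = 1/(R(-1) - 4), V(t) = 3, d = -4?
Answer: -3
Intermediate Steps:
R(H) = 3 - 4*H (R(H) = 3 + H*(-4) = 3 - 4*H)
p = ⅓ (p = 1/((3 - 4*(-1)) - 4) = 1/((3 + 4) - 4) = 1/(7 - 4) = 1/3 = ⅓ ≈ 0.33333)
N(y) = 1 (N(y) = (2*y)/((2*y)) = (2*y)*(1/(2*y)) = 1)
-3*N(p) = -3*1 = -3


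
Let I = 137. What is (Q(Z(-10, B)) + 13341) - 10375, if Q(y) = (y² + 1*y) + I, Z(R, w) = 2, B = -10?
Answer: 3109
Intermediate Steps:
Q(y) = 137 + y + y² (Q(y) = (y² + 1*y) + 137 = (y² + y) + 137 = (y + y²) + 137 = 137 + y + y²)
(Q(Z(-10, B)) + 13341) - 10375 = ((137 + 2 + 2²) + 13341) - 10375 = ((137 + 2 + 4) + 13341) - 10375 = (143 + 13341) - 10375 = 13484 - 10375 = 3109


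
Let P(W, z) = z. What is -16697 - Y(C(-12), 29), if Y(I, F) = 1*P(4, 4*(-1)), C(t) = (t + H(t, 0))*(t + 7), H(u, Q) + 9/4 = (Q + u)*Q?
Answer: -16693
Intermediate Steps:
H(u, Q) = -9/4 + Q*(Q + u) (H(u, Q) = -9/4 + (Q + u)*Q = -9/4 + Q*(Q + u))
C(t) = (7 + t)*(-9/4 + t) (C(t) = (t + (-9/4 + 0² + 0*t))*(t + 7) = (t + (-9/4 + 0 + 0))*(7 + t) = (t - 9/4)*(7 + t) = (-9/4 + t)*(7 + t) = (7 + t)*(-9/4 + t))
Y(I, F) = -4 (Y(I, F) = 1*(4*(-1)) = 1*(-4) = -4)
-16697 - Y(C(-12), 29) = -16697 - 1*(-4) = -16697 + 4 = -16693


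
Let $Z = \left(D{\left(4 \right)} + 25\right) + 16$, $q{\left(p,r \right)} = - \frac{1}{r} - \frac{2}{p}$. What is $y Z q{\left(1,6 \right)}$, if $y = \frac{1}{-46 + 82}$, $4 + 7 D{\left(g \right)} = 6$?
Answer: $- \frac{3757}{1512} \approx -2.4848$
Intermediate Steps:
$D{\left(g \right)} = \frac{2}{7}$ ($D{\left(g \right)} = - \frac{4}{7} + \frac{1}{7} \cdot 6 = - \frac{4}{7} + \frac{6}{7} = \frac{2}{7}$)
$y = \frac{1}{36} \approx 0.027778$
$Z = \frac{289}{7}$ ($Z = \left(\frac{2}{7} + 25\right) + 16 = \frac{177}{7} + 16 = \frac{289}{7} \approx 41.286$)
$y Z q{\left(1,6 \right)} = \frac{1}{36} \cdot \frac{289}{7} \left(- \frac{1}{6} - \frac{2}{1}\right) = \frac{289 \left(\left(-1\right) \frac{1}{6} - 2\right)}{252} = \frac{289 \left(- \frac{1}{6} - 2\right)}{252} = \frac{289}{252} \left(- \frac{13}{6}\right) = - \frac{3757}{1512}$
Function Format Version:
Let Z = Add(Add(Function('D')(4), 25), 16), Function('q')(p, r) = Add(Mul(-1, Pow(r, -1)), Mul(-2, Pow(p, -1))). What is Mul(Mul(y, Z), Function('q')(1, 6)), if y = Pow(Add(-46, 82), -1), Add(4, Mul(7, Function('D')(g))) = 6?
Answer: Rational(-3757, 1512) ≈ -2.4848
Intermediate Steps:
Function('D')(g) = Rational(2, 7) (Function('D')(g) = Add(Rational(-4, 7), Mul(Rational(1, 7), 6)) = Add(Rational(-4, 7), Rational(6, 7)) = Rational(2, 7))
y = Rational(1, 36) (y = Pow(36, -1) = Rational(1, 36) ≈ 0.027778)
Z = Rational(289, 7) (Z = Add(Add(Rational(2, 7), 25), 16) = Add(Rational(177, 7), 16) = Rational(289, 7) ≈ 41.286)
Mul(Mul(y, Z), Function('q')(1, 6)) = Mul(Mul(Rational(1, 36), Rational(289, 7)), Add(Mul(-1, Pow(6, -1)), Mul(-2, Pow(1, -1)))) = Mul(Rational(289, 252), Add(Mul(-1, Rational(1, 6)), Mul(-2, 1))) = Mul(Rational(289, 252), Add(Rational(-1, 6), -2)) = Mul(Rational(289, 252), Rational(-13, 6)) = Rational(-3757, 1512)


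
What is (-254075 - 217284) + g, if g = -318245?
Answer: -789604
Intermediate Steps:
(-254075 - 217284) + g = (-254075 - 217284) - 318245 = -471359 - 318245 = -789604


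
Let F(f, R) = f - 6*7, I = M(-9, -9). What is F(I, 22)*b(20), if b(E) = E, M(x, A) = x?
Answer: -1020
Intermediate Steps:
I = -9
F(f, R) = -42 + f (F(f, R) = f - 42 = -42 + f)
F(I, 22)*b(20) = (-42 - 9)*20 = -51*20 = -1020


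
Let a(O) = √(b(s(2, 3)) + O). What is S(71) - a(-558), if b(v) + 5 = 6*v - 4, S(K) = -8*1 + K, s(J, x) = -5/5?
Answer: 63 - I*√573 ≈ 63.0 - 23.937*I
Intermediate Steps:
s(J, x) = -1 (s(J, x) = -5*⅕ = -1)
S(K) = -8 + K
b(v) = -9 + 6*v (b(v) = -5 + (6*v - 4) = -5 + (-4 + 6*v) = -9 + 6*v)
a(O) = √(-15 + O) (a(O) = √((-9 + 6*(-1)) + O) = √((-9 - 6) + O) = √(-15 + O))
S(71) - a(-558) = (-8 + 71) - √(-15 - 558) = 63 - √(-573) = 63 - I*√573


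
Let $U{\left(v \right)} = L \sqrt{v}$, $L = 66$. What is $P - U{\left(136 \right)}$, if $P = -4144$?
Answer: $-4144 - 132 \sqrt{34} \approx -4913.7$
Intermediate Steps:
$U{\left(v \right)} = 66 \sqrt{v}$
$P - U{\left(136 \right)} = -4144 - 66 \sqrt{136} = -4144 - 66 \cdot 2 \sqrt{34} = -4144 - 132 \sqrt{34}$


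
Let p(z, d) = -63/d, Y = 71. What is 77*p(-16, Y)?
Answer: -4851/71 ≈ -68.324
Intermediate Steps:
77*p(-16, Y) = 77*(-63/71) = -4851/71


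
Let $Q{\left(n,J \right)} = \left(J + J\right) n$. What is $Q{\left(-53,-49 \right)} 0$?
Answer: $0$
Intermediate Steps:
$Q{\left(n,J \right)} = 2 J n$
$Q{\left(-53,-49 \right)} 0 = 2 \left(-49\right) \left(-53\right) 0 = 5194 \cdot 0 = 0$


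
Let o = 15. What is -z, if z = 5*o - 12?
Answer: -63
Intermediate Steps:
z = 63 (z = 5*15 - 12 = 75 - 12 = 63)
-z = -1*63 = -63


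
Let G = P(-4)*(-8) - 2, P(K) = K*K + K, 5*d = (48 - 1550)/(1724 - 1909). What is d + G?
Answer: -89148/925 ≈ -96.376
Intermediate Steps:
d = 1502/925 (d = ((48 - 1550)/(1724 - 1909))/5 = (-1502/(-185))/5 = (-1502*(-1/185))/5 = (⅕)*(1502/185) = 1502/925 ≈ 1.6238)
P(K) = K + K² (P(K) = K² + K = K + K²)
G = -98 (G = -4*(1 - 4)*(-8) - 2 = -4*(-3)*(-8) - 2 = 12*(-8) - 2 = -96 - 2 = -98)
d + G = 1502/925 - 98 = -89148/925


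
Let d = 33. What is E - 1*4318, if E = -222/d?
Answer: -47572/11 ≈ -4324.7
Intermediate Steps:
E = -74/11 (E = -222/33 = -222*1/33 = -74/11 ≈ -6.7273)
E - 1*4318 = -74/11 - 1*4318 = -74/11 - 4318 = -47572/11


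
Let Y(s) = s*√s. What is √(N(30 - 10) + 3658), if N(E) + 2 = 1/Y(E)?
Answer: √(1462400 + 2*√5)/20 ≈ 60.465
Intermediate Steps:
Y(s) = s^(3/2)
N(E) = -2 + E^(-3/2) (N(E) = -2 + 1/(E^(3/2)) = -2 + E^(-3/2))
√(N(30 - 10) + 3658) = √((-2 + (30 - 10)^(-3/2)) + 3658) = √((-2 + 20^(-3/2)) + 3658) = √((-2 + √5/200) + 3658) = √(3656 + √5/200)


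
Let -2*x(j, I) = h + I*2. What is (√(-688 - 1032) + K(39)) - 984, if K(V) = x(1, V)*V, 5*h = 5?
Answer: -5049/2 + 2*I*√430 ≈ -2524.5 + 41.473*I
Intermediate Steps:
h = 1 (h = (⅕)*5 = 1)
x(j, I) = -½ - I (x(j, I) = -(1 + I*2)/2 = -(1 + 2*I)/2 = -½ - I)
K(V) = V*(-½ - V) (K(V) = (-½ - V)*V = V*(-½ - V))
(√(-688 - 1032) + K(39)) - 984 = (√(-688 - 1032) - 1*39*(½ + 39)) - 984 = (√(-1720) - 1*39*79/2) - 984 = (2*I*√430 - 3081/2) - 984 = (-3081/2 + 2*I*√430) - 984 = -5049/2 + 2*I*√430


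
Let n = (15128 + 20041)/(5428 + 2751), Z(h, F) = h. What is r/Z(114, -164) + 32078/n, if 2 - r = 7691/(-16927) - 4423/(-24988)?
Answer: 221947440621764587/29750995814088 ≈ 7460.2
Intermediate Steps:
r = 963258339/422971876 (r = 2 - (7691/(-16927) - 4423/(-24988)) = 2 - (7691*(-1/16927) - 4423*(-1/24988)) = 2 - (-7691/16927 + 4423/24988) = 2 - 1*(-117314587/422971876) = 2 + 117314587/422971876 = 963258339/422971876 ≈ 2.2774)
n = 35169/8179 ≈ 4.2999
r/Z(114, -164) + 32078/n = (963258339/422971876)/114 + 32078/(35169/8179) = (963258339/422971876)*(1/114) + 32078*(8179/35169) = 321086113/16072931288 + 262365962/35169 = 221947440621764587/29750995814088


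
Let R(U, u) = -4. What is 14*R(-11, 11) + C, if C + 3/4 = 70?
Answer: 53/4 ≈ 13.250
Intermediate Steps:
C = 277/4 (C = -3/4 + 70 = 277/4 ≈ 69.250)
14*R(-11, 11) + C = 14*(-4) + 277/4 = -56 + 277/4 = 53/4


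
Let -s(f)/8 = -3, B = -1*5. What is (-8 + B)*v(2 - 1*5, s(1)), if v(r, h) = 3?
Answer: -39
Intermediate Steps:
B = -5
s(f) = 24 (s(f) = -8*(-3) = 24)
(-8 + B)*v(2 - 1*5, s(1)) = (-8 - 5)*3 = -13*3 = -39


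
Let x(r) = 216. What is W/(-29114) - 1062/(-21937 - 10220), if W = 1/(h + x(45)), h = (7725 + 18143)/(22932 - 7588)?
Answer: 1434368219204/43432390957923 ≈ 0.033025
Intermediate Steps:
h = 6467/3836 (h = 25868/15344 = 25868*(1/15344) = 6467/3836 ≈ 1.6859)
W = 3836/835043 (W = 1/(6467/3836 + 216) = 1/(835043/3836) = 3836/835043 ≈ 0.0045938)
W/(-29114) - 1062/(-21937 - 10220) = (3836/835043)/(-29114) - 1062/(-21937 - 10220) = (3836/835043)*(-1/29114) - 1062/(-32157) = -1918/12155720951 - 1062*(-1/32157) = -1918/12155720951 + 118/3573 = 1434368219204/43432390957923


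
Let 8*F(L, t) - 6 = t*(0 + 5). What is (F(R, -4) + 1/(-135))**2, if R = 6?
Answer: 900601/291600 ≈ 3.0885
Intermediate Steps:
F(L, t) = 3/4 + 5*t/8 (F(L, t) = 3/4 + (t*(0 + 5))/8 = 3/4 + (t*5)/8 = 3/4 + (5*t)/8 = 3/4 + 5*t/8)
(F(R, -4) + 1/(-135))**2 = ((3/4 + (5/8)*(-4)) + 1/(-135))**2 = ((3/4 - 5/2) - 1/135)**2 = (-7/4 - 1/135)**2 = (-949/540)**2 = 900601/291600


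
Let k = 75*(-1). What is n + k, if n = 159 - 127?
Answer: -43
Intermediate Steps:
n = 32
k = -75
n + k = 32 - 75 = -43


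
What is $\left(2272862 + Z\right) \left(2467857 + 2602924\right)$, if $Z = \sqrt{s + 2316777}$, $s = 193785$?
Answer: $11525185445222 + 5070781 \sqrt{2510562} \approx 1.1533 \cdot 10^{13}$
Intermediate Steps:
$Z = \sqrt{2510562}$ ($Z = \sqrt{193785 + 2316777} = \sqrt{2510562} \approx 1584.5$)
$\left(2272862 + Z\right) \left(2467857 + 2602924\right) = \left(2272862 + \sqrt{2510562}\right) \left(2467857 + 2602924\right) = \left(2272862 + \sqrt{2510562}\right) 5070781 = 11525185445222 + 5070781 \sqrt{2510562}$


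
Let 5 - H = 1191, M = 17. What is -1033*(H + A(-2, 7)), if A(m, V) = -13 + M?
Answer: 1221006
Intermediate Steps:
A(m, V) = 4 (A(m, V) = -13 + 17 = 4)
H = -1186 (H = 5 - 1*1191 = 5 - 1191 = -1186)
-1033*(H + A(-2, 7)) = -1033*(-1186 + 4) = -1033*(-1182) = 1221006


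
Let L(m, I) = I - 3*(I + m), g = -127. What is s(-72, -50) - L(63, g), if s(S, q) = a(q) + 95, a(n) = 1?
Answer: 31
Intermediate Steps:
s(S, q) = 96 (s(S, q) = 1 + 95 = 96)
L(m, I) = -3*m - 2*I (L(m, I) = I + (-3*I - 3*m) = -3*m - 2*I)
s(-72, -50) - L(63, g) = 96 - (-3*63 - 2*(-127)) = 96 - (-189 + 254) = 96 - 1*65 = 96 - 65 = 31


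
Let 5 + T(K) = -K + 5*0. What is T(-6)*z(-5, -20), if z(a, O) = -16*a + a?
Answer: 75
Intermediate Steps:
z(a, O) = -15*a
T(K) = -5 - K (T(K) = -5 + (-K + 5*0) = -5 + (-K + 0) = -5 - K)
T(-6)*z(-5, -20) = (-5 - 1*(-6))*(-15*(-5)) = (-5 + 6)*75 = 1*75 = 75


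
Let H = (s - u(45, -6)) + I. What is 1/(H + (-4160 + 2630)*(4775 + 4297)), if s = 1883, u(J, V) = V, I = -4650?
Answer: -1/13882921 ≈ -7.2031e-8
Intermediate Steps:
H = -2761 (H = (1883 - 1*(-6)) - 4650 = (1883 + 6) - 4650 = 1889 - 4650 = -2761)
1/(H + (-4160 + 2630)*(4775 + 4297)) = 1/(-2761 + (-4160 + 2630)*(4775 + 4297)) = 1/(-2761 - 1530*9072) = 1/(-2761 - 13880160) = 1/(-13882921) = -1/13882921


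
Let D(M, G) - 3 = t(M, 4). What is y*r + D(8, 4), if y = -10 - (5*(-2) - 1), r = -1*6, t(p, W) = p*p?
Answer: 61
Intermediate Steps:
t(p, W) = p²
D(M, G) = 3 + M²
r = -6
y = 1 (y = -10 - (-10 - 1) = -10 - 1*(-11) = -10 + 11 = 1)
y*r + D(8, 4) = 1*(-6) + (3 + 8²) = -6 + (3 + 64) = -6 + 67 = 61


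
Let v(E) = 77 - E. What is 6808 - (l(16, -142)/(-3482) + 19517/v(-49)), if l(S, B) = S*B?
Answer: 1459321495/219366 ≈ 6652.5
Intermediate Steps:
l(S, B) = B*S
6808 - (l(16, -142)/(-3482) + 19517/v(-49)) = 6808 - (-142*16/(-3482) + 19517/(77 - 1*(-49))) = 6808 - (-2272*(-1/3482) + 19517/(77 + 49)) = 6808 - (1136/1741 + 19517/126) = 6808 - 1*34122233/219366 = 6808 - 34122233/219366 = 1459321495/219366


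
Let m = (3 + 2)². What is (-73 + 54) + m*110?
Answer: 2731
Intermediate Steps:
m = 25 (m = 5² = 25)
(-73 + 54) + m*110 = (-73 + 54) + 25*110 = -19 + 2750 = 2731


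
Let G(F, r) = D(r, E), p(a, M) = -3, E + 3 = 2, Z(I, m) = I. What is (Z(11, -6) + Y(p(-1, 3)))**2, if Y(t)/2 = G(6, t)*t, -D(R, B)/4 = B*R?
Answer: 6889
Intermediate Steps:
E = -1 (E = -3 + 2 = -1)
D(R, B) = -4*B*R
G(F, r) = 4*r (G(F, r) = -4*(-1)*r = 4*r)
Y(t) = 8*t**2 (Y(t) = 2*((4*t)*t) = 2*(4*t**2) = 8*t**2)
(Z(11, -6) + Y(p(-1, 3)))**2 = (11 + 8*(-3)**2)**2 = (11 + 8*9)**2 = (11 + 72)**2 = 83**2 = 6889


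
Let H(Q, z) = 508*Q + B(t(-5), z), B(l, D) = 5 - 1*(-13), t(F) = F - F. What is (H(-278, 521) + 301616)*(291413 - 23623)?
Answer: 42956193900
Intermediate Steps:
t(F) = 0
B(l, D) = 18 (B(l, D) = 5 + 13 = 18)
H(Q, z) = 18 + 508*Q (H(Q, z) = 508*Q + 18 = 18 + 508*Q)
(H(-278, 521) + 301616)*(291413 - 23623) = ((18 + 508*(-278)) + 301616)*(291413 - 23623) = ((18 - 141224) + 301616)*267790 = (-141206 + 301616)*267790 = 160410*267790 = 42956193900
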